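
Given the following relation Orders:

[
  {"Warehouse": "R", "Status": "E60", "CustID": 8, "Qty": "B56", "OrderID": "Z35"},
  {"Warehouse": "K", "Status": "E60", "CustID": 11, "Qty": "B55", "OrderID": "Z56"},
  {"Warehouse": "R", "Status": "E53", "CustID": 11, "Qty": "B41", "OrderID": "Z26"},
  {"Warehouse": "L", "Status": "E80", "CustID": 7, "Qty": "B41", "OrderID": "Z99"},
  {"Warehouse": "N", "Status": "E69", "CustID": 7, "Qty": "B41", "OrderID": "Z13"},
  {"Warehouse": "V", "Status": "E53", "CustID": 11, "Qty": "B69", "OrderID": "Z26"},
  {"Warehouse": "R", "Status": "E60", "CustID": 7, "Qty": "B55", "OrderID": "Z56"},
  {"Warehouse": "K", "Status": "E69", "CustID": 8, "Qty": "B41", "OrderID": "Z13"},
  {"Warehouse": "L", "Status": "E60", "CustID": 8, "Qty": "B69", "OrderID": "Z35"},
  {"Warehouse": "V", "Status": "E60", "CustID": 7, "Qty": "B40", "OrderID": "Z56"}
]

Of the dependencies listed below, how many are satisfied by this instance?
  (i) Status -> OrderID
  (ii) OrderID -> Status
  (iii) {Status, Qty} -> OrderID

(i) Status -> OrderID: Status=E60: 5 rows → OrderID takes values {Z35, Z56} — violation — fails.
(ii) OrderID -> Status: every LHS value maps to a single RHS value — holds.
(iii) {Status, Qty} -> OrderID: every LHS value maps to a single RHS value — holds.
2 of the 3 dependencies hold.

2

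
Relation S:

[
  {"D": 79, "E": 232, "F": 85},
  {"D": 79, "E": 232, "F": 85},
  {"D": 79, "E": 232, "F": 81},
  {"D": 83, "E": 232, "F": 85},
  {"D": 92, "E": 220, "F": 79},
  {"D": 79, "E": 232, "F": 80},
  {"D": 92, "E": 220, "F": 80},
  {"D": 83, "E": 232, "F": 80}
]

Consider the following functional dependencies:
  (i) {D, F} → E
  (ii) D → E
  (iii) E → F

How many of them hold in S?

(i) {D, F} → E: every LHS value maps to a single RHS value — holds.
(ii) D → E: every LHS value maps to a single RHS value — holds.
(iii) E → F: E=232: 6 rows → F takes values {85, 81, 80} — violation; E=220: 2 rows → F takes values {79, 80} — violation — fails.
2 of the 3 dependencies hold.

2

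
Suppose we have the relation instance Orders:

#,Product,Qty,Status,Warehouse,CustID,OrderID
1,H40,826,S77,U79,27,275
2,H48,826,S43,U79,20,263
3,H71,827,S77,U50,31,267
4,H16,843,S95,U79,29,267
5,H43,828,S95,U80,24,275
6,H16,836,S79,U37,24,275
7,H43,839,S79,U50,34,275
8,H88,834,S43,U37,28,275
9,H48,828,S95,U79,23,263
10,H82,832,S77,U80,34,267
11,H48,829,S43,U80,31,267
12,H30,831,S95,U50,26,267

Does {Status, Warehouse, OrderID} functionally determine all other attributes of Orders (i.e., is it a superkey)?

Yes

All 12 rows have distinct {Status, Warehouse, OrderID} values, so {Status, Warehouse, OrderID} → (all attributes) holds and {Status, Warehouse, OrderID} is a superkey.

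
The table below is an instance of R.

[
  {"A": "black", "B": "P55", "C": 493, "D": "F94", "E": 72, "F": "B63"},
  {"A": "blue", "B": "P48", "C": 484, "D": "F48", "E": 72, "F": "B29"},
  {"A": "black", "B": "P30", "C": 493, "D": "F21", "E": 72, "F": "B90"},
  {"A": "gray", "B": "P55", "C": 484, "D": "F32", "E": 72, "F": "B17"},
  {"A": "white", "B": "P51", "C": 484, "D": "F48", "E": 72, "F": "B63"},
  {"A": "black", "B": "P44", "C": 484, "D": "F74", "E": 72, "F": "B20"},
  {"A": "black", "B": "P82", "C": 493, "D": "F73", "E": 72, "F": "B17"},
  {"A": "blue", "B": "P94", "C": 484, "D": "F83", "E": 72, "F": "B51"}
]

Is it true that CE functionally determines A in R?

(C=493, E=72): 3 rows → A = black, black, black ✓
(C=484, E=72): 5 rows → A takes values {blue, gray, white, black} — violation
Two rows agree on CE but differ on A, so CE → A does not hold.

No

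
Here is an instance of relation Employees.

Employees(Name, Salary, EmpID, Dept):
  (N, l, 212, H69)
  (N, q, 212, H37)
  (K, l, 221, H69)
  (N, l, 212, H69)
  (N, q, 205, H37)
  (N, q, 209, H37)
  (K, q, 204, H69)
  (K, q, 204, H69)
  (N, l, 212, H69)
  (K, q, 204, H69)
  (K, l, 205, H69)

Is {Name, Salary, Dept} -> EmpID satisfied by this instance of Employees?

(Name=N, Salary=l, Dept=H69): 3 rows → EmpID = 212, 212, 212 ✓
(Name=N, Salary=q, Dept=H37): 3 rows → EmpID takes values {212, 205, 209} — violation
(Name=K, Salary=l, Dept=H69): 2 rows → EmpID takes values {221, 205} — violation
(Name=K, Salary=q, Dept=H69): 3 rows → EmpID = 204, 204, 204 ✓
Two rows agree on {Name, Salary, Dept} but differ on EmpID, so {Name, Salary, Dept} -> EmpID does not hold.

No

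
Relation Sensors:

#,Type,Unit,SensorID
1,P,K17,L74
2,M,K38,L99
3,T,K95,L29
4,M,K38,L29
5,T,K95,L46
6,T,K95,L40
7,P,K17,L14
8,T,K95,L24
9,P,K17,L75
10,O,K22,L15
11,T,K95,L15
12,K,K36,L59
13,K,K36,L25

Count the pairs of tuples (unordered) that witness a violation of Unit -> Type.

Unit=K17: all 3 rows agree on Type — 0 pairs.
Unit=K38: all 2 rows agree on Type — 0 pairs.
Unit=K95: all 5 rows agree on Type — 0 pairs.
Unit=K36: all 2 rows agree on Type — 0 pairs.

0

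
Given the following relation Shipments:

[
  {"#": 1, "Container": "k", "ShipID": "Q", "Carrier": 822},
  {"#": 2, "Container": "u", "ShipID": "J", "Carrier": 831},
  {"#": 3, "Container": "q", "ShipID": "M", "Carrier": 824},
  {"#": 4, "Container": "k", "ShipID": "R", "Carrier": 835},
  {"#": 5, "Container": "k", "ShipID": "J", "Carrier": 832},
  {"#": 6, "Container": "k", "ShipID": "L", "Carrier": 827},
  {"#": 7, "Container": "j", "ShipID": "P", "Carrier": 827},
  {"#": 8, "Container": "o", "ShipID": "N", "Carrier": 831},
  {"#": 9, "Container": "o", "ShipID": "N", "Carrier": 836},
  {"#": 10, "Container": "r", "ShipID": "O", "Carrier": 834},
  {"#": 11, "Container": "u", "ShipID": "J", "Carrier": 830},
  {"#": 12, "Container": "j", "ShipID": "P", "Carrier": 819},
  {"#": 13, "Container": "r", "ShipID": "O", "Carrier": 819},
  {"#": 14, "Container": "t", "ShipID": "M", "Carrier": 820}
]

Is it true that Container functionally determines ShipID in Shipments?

Container=k: rows 1, 4, 5, 6 → ShipID takes values {Q, R, J, L} — violation
Container=u: rows 2, 11 → ShipID = J, J ✓
Container=q: row 3 → ShipID = M ✓
Container=j: rows 7, 12 → ShipID = P, P ✓
Container=o: rows 8, 9 → ShipID = N, N ✓
Container=r: rows 10, 13 → ShipID = O, O ✓
Container=t: row 14 → ShipID = M ✓
Two rows agree on Container but differ on ShipID, so Container → ShipID does not hold.

No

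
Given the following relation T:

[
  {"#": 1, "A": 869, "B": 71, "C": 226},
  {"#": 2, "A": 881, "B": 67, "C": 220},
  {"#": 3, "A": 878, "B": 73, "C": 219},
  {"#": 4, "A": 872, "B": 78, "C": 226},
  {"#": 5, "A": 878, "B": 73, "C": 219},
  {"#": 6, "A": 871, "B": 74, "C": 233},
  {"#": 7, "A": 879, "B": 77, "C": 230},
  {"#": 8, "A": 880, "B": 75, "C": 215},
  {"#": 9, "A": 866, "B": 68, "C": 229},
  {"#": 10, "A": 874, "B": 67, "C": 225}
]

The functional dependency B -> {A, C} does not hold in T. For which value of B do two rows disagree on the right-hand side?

B=71: row 1 → {A,C} = (869, 226) ✓
B=67: rows 2, 10 → {A,C} takes values {(881, 220), (874, 225)} — violation
B=73: rows 3, 5 → {A,C} = (878, 219), (878, 219) ✓
B=78: row 4 → {A,C} = (872, 226) ✓
B=74: row 6 → {A,C} = (871, 233) ✓
B=77: row 7 → {A,C} = (879, 230) ✓
B=75: row 8 → {A,C} = (880, 215) ✓
B=68: row 9 → {A,C} = (866, 229) ✓
The only B value with inconsistent RHS is B=67.

67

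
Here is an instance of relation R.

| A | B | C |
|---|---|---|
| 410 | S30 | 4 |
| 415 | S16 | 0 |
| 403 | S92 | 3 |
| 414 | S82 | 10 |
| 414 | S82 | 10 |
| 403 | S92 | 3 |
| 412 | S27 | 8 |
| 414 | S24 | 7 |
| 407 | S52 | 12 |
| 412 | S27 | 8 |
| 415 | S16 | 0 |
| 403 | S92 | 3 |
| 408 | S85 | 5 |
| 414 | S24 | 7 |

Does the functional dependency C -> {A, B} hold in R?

Yes

C=4: 1 row → {A,B} = (410, S30) ✓
C=0: 2 rows → {A,B} = (415, S16), (415, S16) ✓
C=3: 3 rows → {A,B} = (403, S92), (403, S92), (403, S92) ✓
C=10: 2 rows → {A,B} = (414, S82), (414, S82) ✓
C=8: 2 rows → {A,B} = (412, S27), (412, S27) ✓
C=7: 2 rows → {A,B} = (414, S24), (414, S24) ✓
C=12: 1 row → {A,B} = (407, S52) ✓
C=5: 1 row → {A,B} = (408, S85) ✓
Every C value is associated with a single {A, B} value, so C -> {A, B} holds.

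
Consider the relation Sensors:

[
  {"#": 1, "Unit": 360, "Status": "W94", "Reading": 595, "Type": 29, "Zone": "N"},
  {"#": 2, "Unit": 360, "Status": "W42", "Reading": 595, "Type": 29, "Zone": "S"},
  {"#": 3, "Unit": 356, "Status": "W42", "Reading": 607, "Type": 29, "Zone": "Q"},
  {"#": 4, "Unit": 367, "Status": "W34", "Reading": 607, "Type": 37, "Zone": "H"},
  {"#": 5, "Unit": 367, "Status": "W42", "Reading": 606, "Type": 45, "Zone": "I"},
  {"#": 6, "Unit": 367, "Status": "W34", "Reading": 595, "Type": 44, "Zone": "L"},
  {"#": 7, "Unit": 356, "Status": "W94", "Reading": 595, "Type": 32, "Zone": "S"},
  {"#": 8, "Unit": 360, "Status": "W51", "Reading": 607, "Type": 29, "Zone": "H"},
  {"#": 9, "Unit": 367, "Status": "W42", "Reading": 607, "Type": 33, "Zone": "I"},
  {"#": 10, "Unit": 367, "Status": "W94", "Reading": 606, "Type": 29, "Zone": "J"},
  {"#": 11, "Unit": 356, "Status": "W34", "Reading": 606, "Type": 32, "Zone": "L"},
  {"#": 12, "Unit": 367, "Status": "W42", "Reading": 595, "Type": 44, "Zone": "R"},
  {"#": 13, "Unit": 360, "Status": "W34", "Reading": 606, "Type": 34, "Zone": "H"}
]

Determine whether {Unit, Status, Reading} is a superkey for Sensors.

Yes

All 13 rows have distinct {Unit, Status, Reading} values, so {Unit, Status, Reading} → (all attributes) holds and {Unit, Status, Reading} is a superkey.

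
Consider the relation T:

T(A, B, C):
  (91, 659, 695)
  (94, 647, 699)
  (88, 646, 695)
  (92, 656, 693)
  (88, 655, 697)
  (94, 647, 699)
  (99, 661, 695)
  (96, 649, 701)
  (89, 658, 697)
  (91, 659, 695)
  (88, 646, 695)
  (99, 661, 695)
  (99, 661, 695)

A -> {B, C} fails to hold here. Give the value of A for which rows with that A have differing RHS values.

A=91: 2 rows → {B,C} = (659, 695), (659, 695) ✓
A=94: 2 rows → {B,C} = (647, 699), (647, 699) ✓
A=88: 3 rows → {B,C} takes values {(646, 695), (655, 697)} — violation
A=92: 1 row → {B,C} = (656, 693) ✓
A=99: 3 rows → {B,C} = (661, 695), (661, 695), (661, 695) ✓
A=96: 1 row → {B,C} = (649, 701) ✓
A=89: 1 row → {B,C} = (658, 697) ✓
The only A value with inconsistent RHS is A=88.

88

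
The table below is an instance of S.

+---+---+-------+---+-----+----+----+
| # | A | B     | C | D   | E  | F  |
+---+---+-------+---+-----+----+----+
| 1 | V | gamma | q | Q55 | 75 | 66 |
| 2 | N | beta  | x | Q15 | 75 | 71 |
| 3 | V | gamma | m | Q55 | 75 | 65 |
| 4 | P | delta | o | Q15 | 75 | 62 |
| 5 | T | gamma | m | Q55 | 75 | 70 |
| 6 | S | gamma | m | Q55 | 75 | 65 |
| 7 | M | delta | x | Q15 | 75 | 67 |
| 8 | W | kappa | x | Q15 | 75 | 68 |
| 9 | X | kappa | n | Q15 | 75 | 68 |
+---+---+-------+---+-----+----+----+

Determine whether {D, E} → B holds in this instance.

No

(D=Q55, E=75): rows 1, 3, 5, 6 → B = gamma, gamma, gamma, gamma ✓
(D=Q15, E=75): rows 2, 4, 7, 8, 9 → B takes values {beta, delta, kappa} — violation
Two rows agree on {D, E} but differ on B, so {D, E} → B does not hold.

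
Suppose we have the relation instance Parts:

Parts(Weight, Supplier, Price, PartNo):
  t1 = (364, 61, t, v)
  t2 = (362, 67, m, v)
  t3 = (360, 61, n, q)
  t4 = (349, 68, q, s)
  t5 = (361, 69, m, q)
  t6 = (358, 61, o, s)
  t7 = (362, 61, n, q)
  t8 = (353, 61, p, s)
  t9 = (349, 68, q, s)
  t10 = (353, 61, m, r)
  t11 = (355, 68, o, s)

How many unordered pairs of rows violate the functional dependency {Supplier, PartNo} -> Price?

3

(Supplier=61, PartNo=q): all 2 rows agree on Price — 0 pairs.
(Supplier=68, PartNo=s): violating pairs (4,11), (9,11) — 2 pairs.
(Supplier=61, PartNo=s): violating pairs (6,8) — 1 pair.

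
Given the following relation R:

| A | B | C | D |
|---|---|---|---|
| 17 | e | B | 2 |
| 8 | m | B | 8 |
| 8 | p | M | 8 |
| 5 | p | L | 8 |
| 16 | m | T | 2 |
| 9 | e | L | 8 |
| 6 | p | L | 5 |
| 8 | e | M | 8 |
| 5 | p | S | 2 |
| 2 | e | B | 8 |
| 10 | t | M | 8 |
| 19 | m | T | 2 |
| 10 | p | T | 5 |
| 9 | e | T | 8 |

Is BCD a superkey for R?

No

Two distinct rows share (B=m, C=T, D=2), so BCD does not determine every attribute — not a superkey.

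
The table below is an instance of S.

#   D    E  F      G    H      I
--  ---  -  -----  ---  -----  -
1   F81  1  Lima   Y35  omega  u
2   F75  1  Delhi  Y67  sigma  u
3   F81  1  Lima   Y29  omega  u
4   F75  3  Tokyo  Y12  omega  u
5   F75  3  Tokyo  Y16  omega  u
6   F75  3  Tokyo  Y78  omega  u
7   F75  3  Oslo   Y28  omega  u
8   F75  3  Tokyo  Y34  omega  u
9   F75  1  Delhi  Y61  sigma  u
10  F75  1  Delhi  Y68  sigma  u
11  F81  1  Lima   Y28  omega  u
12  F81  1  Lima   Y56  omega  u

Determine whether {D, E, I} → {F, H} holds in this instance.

No

(D=F81, E=1, I=u): rows 1, 3, 11, 12 → {F,H} = (Lima, omega), (Lima, omega), (Lima, omega), (Lima, omega) ✓
(D=F75, E=1, I=u): rows 2, 9, 10 → {F,H} = (Delhi, sigma), (Delhi, sigma), (Delhi, sigma) ✓
(D=F75, E=3, I=u): rows 4, 5, 6, 7, 8 → {F,H} takes values {(Tokyo, omega), (Oslo, omega)} — violation
Two rows agree on {D, E, I} but differ on {F, H}, so {D, E, I} → {F, H} does not hold.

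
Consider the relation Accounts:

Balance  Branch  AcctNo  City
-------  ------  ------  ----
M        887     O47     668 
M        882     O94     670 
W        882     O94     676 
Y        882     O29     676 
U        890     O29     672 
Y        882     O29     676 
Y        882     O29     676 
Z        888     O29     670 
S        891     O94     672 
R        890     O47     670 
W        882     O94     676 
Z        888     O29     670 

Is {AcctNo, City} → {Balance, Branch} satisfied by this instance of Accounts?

Yes

(AcctNo=O47, City=668): 1 row → {Balance,Branch} = (M, 887) ✓
(AcctNo=O94, City=670): 1 row → {Balance,Branch} = (M, 882) ✓
(AcctNo=O94, City=676): 2 rows → {Balance,Branch} = (W, 882), (W, 882) ✓
(AcctNo=O29, City=676): 3 rows → {Balance,Branch} = (Y, 882), (Y, 882), (Y, 882) ✓
(AcctNo=O29, City=672): 1 row → {Balance,Branch} = (U, 890) ✓
(AcctNo=O29, City=670): 2 rows → {Balance,Branch} = (Z, 888), (Z, 888) ✓
(AcctNo=O94, City=672): 1 row → {Balance,Branch} = (S, 891) ✓
(AcctNo=O47, City=670): 1 row → {Balance,Branch} = (R, 890) ✓
Every {AcctNo, City} value is associated with a single {Balance, Branch} value, so {AcctNo, City} → {Balance, Branch} holds.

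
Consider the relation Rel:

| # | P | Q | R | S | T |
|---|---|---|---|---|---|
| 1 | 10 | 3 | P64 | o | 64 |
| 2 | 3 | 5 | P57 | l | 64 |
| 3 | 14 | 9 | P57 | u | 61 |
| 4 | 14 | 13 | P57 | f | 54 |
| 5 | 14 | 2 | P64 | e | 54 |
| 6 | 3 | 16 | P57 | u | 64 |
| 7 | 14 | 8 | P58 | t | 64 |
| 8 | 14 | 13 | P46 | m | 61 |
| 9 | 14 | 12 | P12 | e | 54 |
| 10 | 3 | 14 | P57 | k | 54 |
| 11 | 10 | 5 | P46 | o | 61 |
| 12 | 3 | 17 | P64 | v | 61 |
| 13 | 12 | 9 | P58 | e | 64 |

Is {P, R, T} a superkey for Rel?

Rows 2 and 6 have the same {P, R, T} value (P=3, R=P57, T=64) but are distinct tuples, so {P, R, T} does not determine every attribute — not a superkey.

No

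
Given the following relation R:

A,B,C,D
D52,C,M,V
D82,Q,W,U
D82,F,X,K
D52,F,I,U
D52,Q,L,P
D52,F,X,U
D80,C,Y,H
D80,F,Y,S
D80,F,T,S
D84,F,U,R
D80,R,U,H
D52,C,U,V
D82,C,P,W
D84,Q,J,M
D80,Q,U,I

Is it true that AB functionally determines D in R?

Yes

(A=D52, B=C): 2 rows → D = V, V ✓
(A=D82, B=Q): 1 row → D = U ✓
(A=D82, B=F): 1 row → D = K ✓
(A=D52, B=F): 2 rows → D = U, U ✓
(A=D52, B=Q): 1 row → D = P ✓
(A=D80, B=C): 1 row → D = H ✓
(A=D80, B=F): 2 rows → D = S, S ✓
(A=D84, B=F): 1 row → D = R ✓
(A=D80, B=R): 1 row → D = H ✓
(A=D82, B=C): 1 row → D = W ✓
(A=D84, B=Q): 1 row → D = M ✓
(A=D80, B=Q): 1 row → D = I ✓
Every AB value is associated with a single D value, so AB → D holds.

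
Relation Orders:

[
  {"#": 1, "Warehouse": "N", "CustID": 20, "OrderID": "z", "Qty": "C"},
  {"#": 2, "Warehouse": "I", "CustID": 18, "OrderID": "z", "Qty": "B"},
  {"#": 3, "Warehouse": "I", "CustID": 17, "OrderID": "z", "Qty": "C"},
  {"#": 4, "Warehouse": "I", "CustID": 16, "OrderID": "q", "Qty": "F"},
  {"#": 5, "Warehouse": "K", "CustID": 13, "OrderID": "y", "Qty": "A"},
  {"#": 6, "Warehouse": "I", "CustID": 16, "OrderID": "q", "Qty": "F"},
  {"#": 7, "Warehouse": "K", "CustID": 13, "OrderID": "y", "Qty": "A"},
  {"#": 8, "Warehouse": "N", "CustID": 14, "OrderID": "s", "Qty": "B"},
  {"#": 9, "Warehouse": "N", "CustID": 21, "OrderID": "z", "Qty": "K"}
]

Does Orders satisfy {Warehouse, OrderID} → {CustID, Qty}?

(Warehouse=N, OrderID=z): rows 1, 9 → {CustID,Qty} takes values {(20, C), (21, K)} — violation
(Warehouse=I, OrderID=z): rows 2, 3 → {CustID,Qty} takes values {(18, B), (17, C)} — violation
(Warehouse=I, OrderID=q): rows 4, 6 → {CustID,Qty} = (16, F), (16, F) ✓
(Warehouse=K, OrderID=y): rows 5, 7 → {CustID,Qty} = (13, A), (13, A) ✓
(Warehouse=N, OrderID=s): row 8 → {CustID,Qty} = (14, B) ✓
Two rows agree on {Warehouse, OrderID} but differ on {CustID, Qty}, so {Warehouse, OrderID} → {CustID, Qty} does not hold.

No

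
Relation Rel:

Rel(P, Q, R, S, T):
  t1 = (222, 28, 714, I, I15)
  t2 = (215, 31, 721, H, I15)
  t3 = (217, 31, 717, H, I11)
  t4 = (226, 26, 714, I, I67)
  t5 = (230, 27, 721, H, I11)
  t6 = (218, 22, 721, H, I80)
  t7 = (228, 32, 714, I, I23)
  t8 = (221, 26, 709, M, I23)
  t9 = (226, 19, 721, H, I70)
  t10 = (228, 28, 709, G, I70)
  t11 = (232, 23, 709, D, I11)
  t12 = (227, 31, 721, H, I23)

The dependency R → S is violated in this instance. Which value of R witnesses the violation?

709

R=714: rows 1, 4, 7 → S = I, I, I ✓
R=721: rows 2, 5, 6, 9, 12 → S = H, H, H, H, H ✓
R=717: row 3 → S = H ✓
R=709: rows 8, 10, 11 → S takes values {M, G, D} — violation
The only R value with inconsistent S is R=709.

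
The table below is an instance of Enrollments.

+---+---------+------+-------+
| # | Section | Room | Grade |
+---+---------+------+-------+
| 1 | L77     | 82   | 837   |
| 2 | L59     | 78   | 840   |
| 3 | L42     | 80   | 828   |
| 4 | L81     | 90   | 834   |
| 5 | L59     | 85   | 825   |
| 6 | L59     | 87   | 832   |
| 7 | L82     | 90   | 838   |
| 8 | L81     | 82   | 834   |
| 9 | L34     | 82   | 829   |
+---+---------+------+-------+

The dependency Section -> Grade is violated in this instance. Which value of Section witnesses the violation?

Section=L77: row 1 → Grade = 837 ✓
Section=L59: rows 2, 5, 6 → Grade takes values {840, 825, 832} — violation
Section=L42: row 3 → Grade = 828 ✓
Section=L81: rows 4, 8 → Grade = 834, 834 ✓
Section=L82: row 7 → Grade = 838 ✓
Section=L34: row 9 → Grade = 829 ✓
The only Section value with inconsistent Grade is Section=L59.

L59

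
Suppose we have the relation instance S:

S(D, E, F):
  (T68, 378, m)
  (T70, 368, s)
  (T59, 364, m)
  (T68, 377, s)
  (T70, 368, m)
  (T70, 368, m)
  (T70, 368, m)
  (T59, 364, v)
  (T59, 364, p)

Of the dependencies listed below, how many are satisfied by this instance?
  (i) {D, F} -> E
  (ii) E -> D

2

(i) {D, F} -> E: every LHS value maps to a single RHS value — holds.
(ii) E -> D: every LHS value maps to a single RHS value — holds.
2 of the 2 dependencies hold.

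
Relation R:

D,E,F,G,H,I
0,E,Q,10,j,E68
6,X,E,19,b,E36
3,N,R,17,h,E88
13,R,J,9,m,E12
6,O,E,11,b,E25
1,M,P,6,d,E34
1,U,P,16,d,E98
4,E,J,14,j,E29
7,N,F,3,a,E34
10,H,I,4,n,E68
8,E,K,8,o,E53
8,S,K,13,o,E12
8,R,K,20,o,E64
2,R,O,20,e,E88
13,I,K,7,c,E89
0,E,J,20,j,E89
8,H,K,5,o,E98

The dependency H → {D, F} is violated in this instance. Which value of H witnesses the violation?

H=j: 3 rows → {D,F} takes values {(0, Q), (4, J), (0, J)} — violation
H=b: 2 rows → {D,F} = (6, E), (6, E) ✓
H=h: 1 row → {D,F} = (3, R) ✓
H=m: 1 row → {D,F} = (13, J) ✓
H=d: 2 rows → {D,F} = (1, P), (1, P) ✓
H=a: 1 row → {D,F} = (7, F) ✓
H=n: 1 row → {D,F} = (10, I) ✓
H=o: 4 rows → {D,F} = (8, K), (8, K), (8, K), (8, K) ✓
H=e: 1 row → {D,F} = (2, O) ✓
H=c: 1 row → {D,F} = (13, K) ✓
The only H value with inconsistent RHS is H=j.

j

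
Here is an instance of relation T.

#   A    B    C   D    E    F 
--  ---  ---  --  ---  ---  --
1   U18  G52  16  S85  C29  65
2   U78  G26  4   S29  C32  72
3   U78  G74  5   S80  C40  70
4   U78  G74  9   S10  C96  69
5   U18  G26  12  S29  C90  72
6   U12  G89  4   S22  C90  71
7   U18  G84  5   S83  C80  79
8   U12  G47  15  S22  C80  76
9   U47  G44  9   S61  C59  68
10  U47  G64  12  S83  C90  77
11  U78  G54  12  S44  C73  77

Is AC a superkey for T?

Yes

All 11 rows have distinct AC values, so AC → (all attributes) holds and AC is a superkey.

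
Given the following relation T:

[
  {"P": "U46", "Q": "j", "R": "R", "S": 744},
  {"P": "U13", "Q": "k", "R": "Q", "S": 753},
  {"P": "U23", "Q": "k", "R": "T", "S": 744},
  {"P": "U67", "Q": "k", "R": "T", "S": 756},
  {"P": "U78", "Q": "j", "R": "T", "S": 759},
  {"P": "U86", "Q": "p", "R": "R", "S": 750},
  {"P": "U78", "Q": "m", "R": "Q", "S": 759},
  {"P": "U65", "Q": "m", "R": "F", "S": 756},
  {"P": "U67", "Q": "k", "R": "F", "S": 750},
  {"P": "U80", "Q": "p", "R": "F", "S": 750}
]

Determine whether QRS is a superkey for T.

All 10 rows have distinct QRS values, so QRS → (all attributes) holds and QRS is a superkey.

Yes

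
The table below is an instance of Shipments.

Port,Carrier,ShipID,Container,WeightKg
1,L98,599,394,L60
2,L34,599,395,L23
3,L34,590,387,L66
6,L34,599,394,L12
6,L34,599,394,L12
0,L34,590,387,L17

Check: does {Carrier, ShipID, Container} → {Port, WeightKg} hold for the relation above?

No

(Carrier=L98, ShipID=599, Container=394): 1 row → {Port,WeightKg} = (1, L60) ✓
(Carrier=L34, ShipID=599, Container=395): 1 row → {Port,WeightKg} = (2, L23) ✓
(Carrier=L34, ShipID=590, Container=387): 2 rows → {Port,WeightKg} takes values {(3, L66), (0, L17)} — violation
(Carrier=L34, ShipID=599, Container=394): 2 rows → {Port,WeightKg} = (6, L12), (6, L12) ✓
Two rows agree on {Carrier, ShipID, Container} but differ on {Port, WeightKg}, so {Carrier, ShipID, Container} → {Port, WeightKg} does not hold.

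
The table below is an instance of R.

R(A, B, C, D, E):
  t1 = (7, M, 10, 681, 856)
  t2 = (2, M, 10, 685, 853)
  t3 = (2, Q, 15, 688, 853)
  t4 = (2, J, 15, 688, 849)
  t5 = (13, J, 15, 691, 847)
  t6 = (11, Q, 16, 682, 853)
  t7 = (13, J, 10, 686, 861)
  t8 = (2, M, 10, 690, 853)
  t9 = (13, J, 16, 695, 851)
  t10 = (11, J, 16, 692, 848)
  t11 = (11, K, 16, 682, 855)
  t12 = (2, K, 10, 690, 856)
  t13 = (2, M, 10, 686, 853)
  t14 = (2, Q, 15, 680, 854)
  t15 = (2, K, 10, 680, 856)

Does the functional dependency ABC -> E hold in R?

No

(A=7, B=M, C=10): row 1 → E = 856 ✓
(A=2, B=M, C=10): rows 2, 8, 13 → E = 853, 853, 853 ✓
(A=2, B=Q, C=15): rows 3, 14 → E takes values {853, 854} — violation
(A=2, B=J, C=15): row 4 → E = 849 ✓
(A=13, B=J, C=15): row 5 → E = 847 ✓
(A=11, B=Q, C=16): row 6 → E = 853 ✓
(A=13, B=J, C=10): row 7 → E = 861 ✓
(A=13, B=J, C=16): row 9 → E = 851 ✓
(A=11, B=J, C=16): row 10 → E = 848 ✓
(A=11, B=K, C=16): row 11 → E = 855 ✓
(A=2, B=K, C=10): rows 12, 15 → E = 856, 856 ✓
Two rows agree on ABC but differ on E, so ABC -> E does not hold.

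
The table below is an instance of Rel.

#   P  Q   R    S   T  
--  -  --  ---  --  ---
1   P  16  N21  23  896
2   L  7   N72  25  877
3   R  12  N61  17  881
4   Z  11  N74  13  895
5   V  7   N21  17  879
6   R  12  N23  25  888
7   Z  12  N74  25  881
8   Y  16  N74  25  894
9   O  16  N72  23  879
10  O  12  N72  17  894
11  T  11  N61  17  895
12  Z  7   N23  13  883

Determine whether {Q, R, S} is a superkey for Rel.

All 12 rows have distinct {Q, R, S} values, so {Q, R, S} → (all attributes) holds and {Q, R, S} is a superkey.

Yes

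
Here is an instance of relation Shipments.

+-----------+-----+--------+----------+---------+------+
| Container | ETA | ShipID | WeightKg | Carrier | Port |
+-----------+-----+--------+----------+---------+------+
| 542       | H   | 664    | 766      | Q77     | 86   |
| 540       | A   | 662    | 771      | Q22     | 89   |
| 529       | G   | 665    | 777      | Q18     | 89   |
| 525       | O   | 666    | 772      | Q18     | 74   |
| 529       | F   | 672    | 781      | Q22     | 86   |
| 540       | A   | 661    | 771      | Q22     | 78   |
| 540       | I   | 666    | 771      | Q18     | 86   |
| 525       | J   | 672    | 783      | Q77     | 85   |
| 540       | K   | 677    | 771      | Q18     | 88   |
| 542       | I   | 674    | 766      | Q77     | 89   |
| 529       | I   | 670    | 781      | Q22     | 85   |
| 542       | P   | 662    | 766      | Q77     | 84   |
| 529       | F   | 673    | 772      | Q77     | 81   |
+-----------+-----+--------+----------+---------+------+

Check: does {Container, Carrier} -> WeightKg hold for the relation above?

(Container=542, Carrier=Q77): 3 rows → WeightKg = 766, 766, 766 ✓
(Container=540, Carrier=Q22): 2 rows → WeightKg = 771, 771 ✓
(Container=529, Carrier=Q18): 1 row → WeightKg = 777 ✓
(Container=525, Carrier=Q18): 1 row → WeightKg = 772 ✓
(Container=529, Carrier=Q22): 2 rows → WeightKg = 781, 781 ✓
(Container=540, Carrier=Q18): 2 rows → WeightKg = 771, 771 ✓
(Container=525, Carrier=Q77): 1 row → WeightKg = 783 ✓
(Container=529, Carrier=Q77): 1 row → WeightKg = 772 ✓
Every {Container, Carrier} value is associated with a single WeightKg value, so {Container, Carrier} -> WeightKg holds.

Yes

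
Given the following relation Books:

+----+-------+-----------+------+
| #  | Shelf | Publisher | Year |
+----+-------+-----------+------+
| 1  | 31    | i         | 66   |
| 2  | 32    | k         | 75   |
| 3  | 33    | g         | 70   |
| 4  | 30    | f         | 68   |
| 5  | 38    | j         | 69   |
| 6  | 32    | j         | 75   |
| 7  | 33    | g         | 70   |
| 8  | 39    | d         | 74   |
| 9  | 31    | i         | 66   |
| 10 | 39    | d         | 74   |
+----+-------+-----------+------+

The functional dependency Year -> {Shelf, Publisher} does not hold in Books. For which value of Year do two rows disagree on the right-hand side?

75

Year=66: rows 1, 9 → {Shelf,Publisher} = (31, i), (31, i) ✓
Year=75: rows 2, 6 → {Shelf,Publisher} takes values {(32, k), (32, j)} — violation
Year=70: rows 3, 7 → {Shelf,Publisher} = (33, g), (33, g) ✓
Year=68: row 4 → {Shelf,Publisher} = (30, f) ✓
Year=69: row 5 → {Shelf,Publisher} = (38, j) ✓
Year=74: rows 8, 10 → {Shelf,Publisher} = (39, d), (39, d) ✓
The only Year value with inconsistent RHS is Year=75.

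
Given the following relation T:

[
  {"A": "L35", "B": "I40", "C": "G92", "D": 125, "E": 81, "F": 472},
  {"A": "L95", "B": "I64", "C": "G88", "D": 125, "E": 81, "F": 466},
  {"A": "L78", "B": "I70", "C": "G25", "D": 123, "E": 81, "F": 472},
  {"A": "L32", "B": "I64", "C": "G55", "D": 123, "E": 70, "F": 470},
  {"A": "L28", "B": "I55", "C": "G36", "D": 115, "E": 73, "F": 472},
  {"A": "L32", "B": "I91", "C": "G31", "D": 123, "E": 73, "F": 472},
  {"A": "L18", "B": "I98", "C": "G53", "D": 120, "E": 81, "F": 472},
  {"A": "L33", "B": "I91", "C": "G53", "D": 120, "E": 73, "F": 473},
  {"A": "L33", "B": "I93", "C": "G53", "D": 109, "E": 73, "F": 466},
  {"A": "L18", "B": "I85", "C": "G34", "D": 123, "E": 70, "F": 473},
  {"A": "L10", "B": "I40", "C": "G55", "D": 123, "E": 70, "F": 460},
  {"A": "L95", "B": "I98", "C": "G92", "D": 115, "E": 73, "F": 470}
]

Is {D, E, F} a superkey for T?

All 12 rows have distinct {D, E, F} values, so {D, E, F} → (all attributes) holds and {D, E, F} is a superkey.

Yes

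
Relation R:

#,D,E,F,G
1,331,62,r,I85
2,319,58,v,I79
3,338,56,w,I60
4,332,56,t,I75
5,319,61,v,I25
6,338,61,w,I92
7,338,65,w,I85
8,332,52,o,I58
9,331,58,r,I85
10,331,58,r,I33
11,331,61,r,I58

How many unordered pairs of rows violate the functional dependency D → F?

1

D=331: all 4 rows agree on F — 0 pairs.
D=319: all 2 rows agree on F — 0 pairs.
D=338: all 3 rows agree on F — 0 pairs.
D=332: violating pairs (4,8) — 1 pair.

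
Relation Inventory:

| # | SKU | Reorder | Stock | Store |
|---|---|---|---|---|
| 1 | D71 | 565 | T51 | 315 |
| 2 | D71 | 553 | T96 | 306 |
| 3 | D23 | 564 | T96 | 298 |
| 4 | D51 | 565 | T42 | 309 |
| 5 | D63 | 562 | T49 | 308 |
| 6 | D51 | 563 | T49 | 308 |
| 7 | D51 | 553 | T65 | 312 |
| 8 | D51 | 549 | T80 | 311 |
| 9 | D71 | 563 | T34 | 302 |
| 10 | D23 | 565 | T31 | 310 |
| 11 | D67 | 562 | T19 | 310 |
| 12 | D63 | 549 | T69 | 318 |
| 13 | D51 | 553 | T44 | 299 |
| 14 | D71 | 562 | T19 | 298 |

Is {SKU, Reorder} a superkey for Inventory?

No

Rows 7 and 13 have the same {SKU, Reorder} value (SKU=D51, Reorder=553) but are distinct tuples, so {SKU, Reorder} does not determine every attribute — not a superkey.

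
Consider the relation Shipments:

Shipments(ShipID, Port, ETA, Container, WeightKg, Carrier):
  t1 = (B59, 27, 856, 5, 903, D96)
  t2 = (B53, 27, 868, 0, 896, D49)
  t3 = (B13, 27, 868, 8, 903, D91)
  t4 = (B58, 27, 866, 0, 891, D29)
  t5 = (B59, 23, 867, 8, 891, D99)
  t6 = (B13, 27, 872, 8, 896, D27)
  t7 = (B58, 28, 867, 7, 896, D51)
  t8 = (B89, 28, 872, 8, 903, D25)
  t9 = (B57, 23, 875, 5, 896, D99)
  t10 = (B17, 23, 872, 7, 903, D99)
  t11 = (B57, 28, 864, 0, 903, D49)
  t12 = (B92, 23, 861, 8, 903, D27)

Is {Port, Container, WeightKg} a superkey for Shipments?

Yes

All 12 rows have distinct {Port, Container, WeightKg} values, so {Port, Container, WeightKg} → (all attributes) holds and {Port, Container, WeightKg} is a superkey.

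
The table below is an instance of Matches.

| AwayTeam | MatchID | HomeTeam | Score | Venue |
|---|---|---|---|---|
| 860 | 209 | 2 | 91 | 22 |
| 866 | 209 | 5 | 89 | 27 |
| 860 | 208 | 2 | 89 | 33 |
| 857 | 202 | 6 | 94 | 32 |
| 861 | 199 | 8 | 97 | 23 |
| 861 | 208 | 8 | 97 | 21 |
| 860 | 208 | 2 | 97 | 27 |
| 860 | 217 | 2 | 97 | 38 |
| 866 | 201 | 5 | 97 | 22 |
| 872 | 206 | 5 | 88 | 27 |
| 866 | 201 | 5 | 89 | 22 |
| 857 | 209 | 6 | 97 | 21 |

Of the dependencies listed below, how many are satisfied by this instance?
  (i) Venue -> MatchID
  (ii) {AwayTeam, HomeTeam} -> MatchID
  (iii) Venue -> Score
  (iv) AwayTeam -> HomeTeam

(i) Venue -> MatchID: Venue=22: 3 rows → MatchID takes values {209, 201} — violation; Venue=27: 3 rows → MatchID takes values {209, 208, 206} — violation; Venue=21: 2 rows → MatchID takes values {208, 209} — violation — fails.
(ii) {AwayTeam, HomeTeam} -> MatchID: (AwayTeam=860, HomeTeam=2): 4 rows → MatchID takes values {209, 208, 217} — violation; (AwayTeam=866, HomeTeam=5): 3 rows → MatchID takes values {209, 201} — violation; (AwayTeam=857, HomeTeam=6): 2 rows → MatchID takes values {202, 209} — violation; (AwayTeam=861, HomeTeam=8): 2 rows → MatchID takes values {199, 208} — violation — fails.
(iii) Venue -> Score: Venue=22: 3 rows → Score takes values {91, 97, 89} — violation; Venue=27: 3 rows → Score takes values {89, 97, 88} — violation — fails.
(iv) AwayTeam -> HomeTeam: every LHS value maps to a single RHS value — holds.
1 of the 4 dependencies holds.

1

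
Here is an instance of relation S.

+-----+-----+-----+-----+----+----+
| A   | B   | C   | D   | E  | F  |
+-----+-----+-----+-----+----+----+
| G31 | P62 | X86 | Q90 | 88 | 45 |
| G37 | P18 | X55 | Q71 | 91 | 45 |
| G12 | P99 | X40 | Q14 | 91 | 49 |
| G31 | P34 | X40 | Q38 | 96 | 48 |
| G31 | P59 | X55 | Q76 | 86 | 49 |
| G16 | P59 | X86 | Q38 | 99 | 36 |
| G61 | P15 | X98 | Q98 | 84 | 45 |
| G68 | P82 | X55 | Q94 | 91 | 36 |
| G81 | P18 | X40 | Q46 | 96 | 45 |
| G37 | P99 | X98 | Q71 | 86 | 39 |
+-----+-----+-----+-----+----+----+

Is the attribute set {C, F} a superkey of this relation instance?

Yes

All 10 rows have distinct {C, F} values, so {C, F} → (all attributes) holds and {C, F} is a superkey.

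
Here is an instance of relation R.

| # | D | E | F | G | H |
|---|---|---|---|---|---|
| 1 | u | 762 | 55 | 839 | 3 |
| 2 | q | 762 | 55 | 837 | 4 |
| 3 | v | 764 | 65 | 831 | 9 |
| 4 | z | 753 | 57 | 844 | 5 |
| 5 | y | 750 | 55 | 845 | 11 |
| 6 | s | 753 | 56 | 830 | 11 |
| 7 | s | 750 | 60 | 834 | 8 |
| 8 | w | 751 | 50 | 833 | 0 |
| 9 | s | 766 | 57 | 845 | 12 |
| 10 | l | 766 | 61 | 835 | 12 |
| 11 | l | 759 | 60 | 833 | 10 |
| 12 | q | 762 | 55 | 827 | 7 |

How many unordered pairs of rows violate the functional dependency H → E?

H=11: violating pairs (5,6) — 1 pair.
H=12: all 2 rows agree on E — 0 pairs.

1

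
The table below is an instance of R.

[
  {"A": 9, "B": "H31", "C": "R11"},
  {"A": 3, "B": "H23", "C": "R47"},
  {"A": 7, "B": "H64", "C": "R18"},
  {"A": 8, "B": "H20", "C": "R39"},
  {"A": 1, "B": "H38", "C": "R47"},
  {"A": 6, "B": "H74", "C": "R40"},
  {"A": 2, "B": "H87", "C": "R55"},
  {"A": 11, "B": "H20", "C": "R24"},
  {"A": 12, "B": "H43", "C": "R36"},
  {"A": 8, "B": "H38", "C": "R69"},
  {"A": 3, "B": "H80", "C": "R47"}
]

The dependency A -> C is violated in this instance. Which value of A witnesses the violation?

A=9: 1 row → C = R11 ✓
A=3: 2 rows → C = R47, R47 ✓
A=7: 1 row → C = R18 ✓
A=8: 2 rows → C takes values {R39, R69} — violation
A=1: 1 row → C = R47 ✓
A=6: 1 row → C = R40 ✓
A=2: 1 row → C = R55 ✓
A=11: 1 row → C = R24 ✓
A=12: 1 row → C = R36 ✓
The only A value with inconsistent C is A=8.

8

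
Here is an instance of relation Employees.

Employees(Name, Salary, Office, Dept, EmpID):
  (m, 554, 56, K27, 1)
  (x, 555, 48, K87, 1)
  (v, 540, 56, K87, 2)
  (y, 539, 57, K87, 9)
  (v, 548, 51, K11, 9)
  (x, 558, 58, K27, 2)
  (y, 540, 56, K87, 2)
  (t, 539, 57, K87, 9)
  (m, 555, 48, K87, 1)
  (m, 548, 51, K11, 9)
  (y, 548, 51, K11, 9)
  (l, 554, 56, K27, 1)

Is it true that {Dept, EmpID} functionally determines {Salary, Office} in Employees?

Yes

(Dept=K27, EmpID=1): 2 rows → {Salary,Office} = (554, 56), (554, 56) ✓
(Dept=K87, EmpID=1): 2 rows → {Salary,Office} = (555, 48), (555, 48) ✓
(Dept=K87, EmpID=2): 2 rows → {Salary,Office} = (540, 56), (540, 56) ✓
(Dept=K87, EmpID=9): 2 rows → {Salary,Office} = (539, 57), (539, 57) ✓
(Dept=K11, EmpID=9): 3 rows → {Salary,Office} = (548, 51), (548, 51), (548, 51) ✓
(Dept=K27, EmpID=2): 1 row → {Salary,Office} = (558, 58) ✓
Every {Dept, EmpID} value is associated with a single {Salary, Office} value, so {Dept, EmpID} -> {Salary, Office} holds.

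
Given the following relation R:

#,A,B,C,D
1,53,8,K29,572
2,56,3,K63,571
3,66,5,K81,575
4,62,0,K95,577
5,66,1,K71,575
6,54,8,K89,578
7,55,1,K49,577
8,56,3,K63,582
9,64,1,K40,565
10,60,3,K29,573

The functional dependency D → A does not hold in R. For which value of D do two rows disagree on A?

577

D=572: row 1 → A = 53 ✓
D=571: row 2 → A = 56 ✓
D=575: rows 3, 5 → A = 66, 66 ✓
D=577: rows 4, 7 → A takes values {62, 55} — violation
D=578: row 6 → A = 54 ✓
D=582: row 8 → A = 56 ✓
D=565: row 9 → A = 64 ✓
D=573: row 10 → A = 60 ✓
The only D value with inconsistent A is D=577.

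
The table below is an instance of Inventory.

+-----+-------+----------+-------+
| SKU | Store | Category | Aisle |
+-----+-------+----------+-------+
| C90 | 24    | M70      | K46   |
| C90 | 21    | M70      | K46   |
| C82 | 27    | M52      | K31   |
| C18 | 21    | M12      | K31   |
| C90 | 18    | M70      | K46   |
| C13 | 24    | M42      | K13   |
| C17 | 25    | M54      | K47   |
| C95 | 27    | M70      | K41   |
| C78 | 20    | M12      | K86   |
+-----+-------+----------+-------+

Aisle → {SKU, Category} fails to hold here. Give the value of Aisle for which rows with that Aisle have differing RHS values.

Aisle=K46: 3 rows → {SKU,Category} = (C90, M70), (C90, M70), (C90, M70) ✓
Aisle=K31: 2 rows → {SKU,Category} takes values {(C82, M52), (C18, M12)} — violation
Aisle=K13: 1 row → {SKU,Category} = (C13, M42) ✓
Aisle=K47: 1 row → {SKU,Category} = (C17, M54) ✓
Aisle=K41: 1 row → {SKU,Category} = (C95, M70) ✓
Aisle=K86: 1 row → {SKU,Category} = (C78, M12) ✓
The only Aisle value with inconsistent RHS is Aisle=K31.

K31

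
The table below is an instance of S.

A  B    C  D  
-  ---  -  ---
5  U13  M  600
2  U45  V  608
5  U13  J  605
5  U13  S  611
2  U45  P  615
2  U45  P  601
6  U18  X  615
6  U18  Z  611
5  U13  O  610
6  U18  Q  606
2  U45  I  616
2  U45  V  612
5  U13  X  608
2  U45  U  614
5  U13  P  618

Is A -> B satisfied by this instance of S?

A=5: 6 rows → B = U13, U13, U13, U13, U13, U13 ✓
A=2: 6 rows → B = U45, U45, U45, U45, U45, U45 ✓
A=6: 3 rows → B = U18, U18, U18 ✓
Every A value is associated with a single B value, so A -> B holds.

Yes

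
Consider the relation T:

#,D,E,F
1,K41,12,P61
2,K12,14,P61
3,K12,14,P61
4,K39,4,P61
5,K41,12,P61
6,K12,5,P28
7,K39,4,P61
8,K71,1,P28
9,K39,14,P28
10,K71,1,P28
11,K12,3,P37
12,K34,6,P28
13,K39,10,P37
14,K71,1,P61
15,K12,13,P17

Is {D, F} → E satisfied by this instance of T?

(D=K41, F=P61): rows 1, 5 → E = 12, 12 ✓
(D=K12, F=P61): rows 2, 3 → E = 14, 14 ✓
(D=K39, F=P61): rows 4, 7 → E = 4, 4 ✓
(D=K12, F=P28): row 6 → E = 5 ✓
(D=K71, F=P28): rows 8, 10 → E = 1, 1 ✓
(D=K39, F=P28): row 9 → E = 14 ✓
(D=K12, F=P37): row 11 → E = 3 ✓
(D=K34, F=P28): row 12 → E = 6 ✓
(D=K39, F=P37): row 13 → E = 10 ✓
(D=K71, F=P61): row 14 → E = 1 ✓
(D=K12, F=P17): row 15 → E = 13 ✓
Every {D, F} value is associated with a single E value, so {D, F} → E holds.

Yes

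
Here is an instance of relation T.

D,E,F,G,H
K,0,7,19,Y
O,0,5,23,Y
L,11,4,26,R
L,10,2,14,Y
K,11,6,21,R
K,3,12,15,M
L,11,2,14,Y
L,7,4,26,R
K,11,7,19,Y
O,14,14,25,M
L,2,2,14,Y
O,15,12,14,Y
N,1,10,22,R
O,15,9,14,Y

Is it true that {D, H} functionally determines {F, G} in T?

No

(D=K, H=Y): 2 rows → {F,G} = (7, 19), (7, 19) ✓
(D=O, H=Y): 3 rows → {F,G} takes values {(5, 23), (12, 14), (9, 14)} — violation
(D=L, H=R): 2 rows → {F,G} = (4, 26), (4, 26) ✓
(D=L, H=Y): 3 rows → {F,G} = (2, 14), (2, 14), (2, 14) ✓
(D=K, H=R): 1 row → {F,G} = (6, 21) ✓
(D=K, H=M): 1 row → {F,G} = (12, 15) ✓
(D=O, H=M): 1 row → {F,G} = (14, 25) ✓
(D=N, H=R): 1 row → {F,G} = (10, 22) ✓
Two rows agree on {D, H} but differ on {F, G}, so {D, H} -> {F, G} does not hold.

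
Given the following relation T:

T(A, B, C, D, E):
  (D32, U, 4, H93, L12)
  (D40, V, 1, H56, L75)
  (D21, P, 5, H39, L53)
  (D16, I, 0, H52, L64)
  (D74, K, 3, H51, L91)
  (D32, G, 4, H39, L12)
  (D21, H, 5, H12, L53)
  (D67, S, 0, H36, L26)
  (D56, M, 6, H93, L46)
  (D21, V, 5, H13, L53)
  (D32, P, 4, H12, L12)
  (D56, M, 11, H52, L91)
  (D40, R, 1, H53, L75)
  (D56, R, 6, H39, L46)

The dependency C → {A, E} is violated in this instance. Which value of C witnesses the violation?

C=4: 3 rows → {A,E} = (D32, L12), (D32, L12), (D32, L12) ✓
C=1: 2 rows → {A,E} = (D40, L75), (D40, L75) ✓
C=5: 3 rows → {A,E} = (D21, L53), (D21, L53), (D21, L53) ✓
C=0: 2 rows → {A,E} takes values {(D16, L64), (D67, L26)} — violation
C=3: 1 row → {A,E} = (D74, L91) ✓
C=6: 2 rows → {A,E} = (D56, L46), (D56, L46) ✓
C=11: 1 row → {A,E} = (D56, L91) ✓
The only C value with inconsistent RHS is C=0.

0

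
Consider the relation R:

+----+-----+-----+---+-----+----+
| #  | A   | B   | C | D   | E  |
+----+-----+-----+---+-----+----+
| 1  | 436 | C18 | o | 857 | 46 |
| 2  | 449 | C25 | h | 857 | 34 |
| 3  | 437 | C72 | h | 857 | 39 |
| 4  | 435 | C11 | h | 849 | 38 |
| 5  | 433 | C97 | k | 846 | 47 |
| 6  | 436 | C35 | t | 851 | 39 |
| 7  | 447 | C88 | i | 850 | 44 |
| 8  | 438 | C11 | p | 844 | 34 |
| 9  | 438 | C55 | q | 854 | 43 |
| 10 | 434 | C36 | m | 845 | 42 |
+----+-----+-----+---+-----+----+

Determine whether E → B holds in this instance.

E=46: row 1 → B = C18 ✓
E=34: rows 2, 8 → B takes values {C25, C11} — violation
E=39: rows 3, 6 → B takes values {C72, C35} — violation
E=38: row 4 → B = C11 ✓
E=47: row 5 → B = C97 ✓
E=44: row 7 → B = C88 ✓
E=43: row 9 → B = C55 ✓
E=42: row 10 → B = C36 ✓
Two rows agree on E but differ on B, so E → B does not hold.

No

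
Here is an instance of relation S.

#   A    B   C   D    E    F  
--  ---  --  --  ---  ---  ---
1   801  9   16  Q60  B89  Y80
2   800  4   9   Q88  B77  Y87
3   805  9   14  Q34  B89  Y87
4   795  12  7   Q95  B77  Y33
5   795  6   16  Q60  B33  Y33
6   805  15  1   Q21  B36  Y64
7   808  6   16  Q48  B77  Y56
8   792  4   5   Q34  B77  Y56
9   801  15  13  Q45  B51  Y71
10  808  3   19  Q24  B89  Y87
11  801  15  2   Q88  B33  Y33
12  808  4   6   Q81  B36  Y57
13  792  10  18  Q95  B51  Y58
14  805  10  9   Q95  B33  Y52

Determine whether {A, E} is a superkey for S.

All 14 rows have distinct {A, E} values, so {A, E} → (all attributes) holds and {A, E} is a superkey.

Yes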